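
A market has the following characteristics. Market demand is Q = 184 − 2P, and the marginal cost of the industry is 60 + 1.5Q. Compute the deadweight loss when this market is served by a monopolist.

DWL = 10.24

Inverting demand: P = 92 − 0.5Q.
Competitive equilibrium sets price equal to marginal cost: 92 − 0.5Q = 60 + 1.5Q, so Q = 16 and P = 84.
Monopoly sets MR = MC: 92 − Q = 60 + 1.5Q ⇒ Q = 12.8, P = 92 − 0.5·12.8 = 85.6.
CS = ½·(92 − 84)·16 = 64; PS = (84·16 − 60·16 − ½·1.5·16²) = 192; TS = 256.
CS = ½·(92 − 85.6)·12.8 = 40.96; PS = (85.6·12.8 − 60·12.8 − ½·1.5·12.8²) = 204.8; TS = 245.76.
DWL = 256 − 245.76 = 10.24.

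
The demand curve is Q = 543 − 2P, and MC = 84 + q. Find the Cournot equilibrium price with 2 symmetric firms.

P = 196.5

Inverting demand: P = 271.5 − 0.5Q.
Cournot with 2 identical firms: the symmetric best-response condition is 271.5 − 1.5q = 84 + q. Each firm produces q = 75, total output Q = 150, price P = 196.5.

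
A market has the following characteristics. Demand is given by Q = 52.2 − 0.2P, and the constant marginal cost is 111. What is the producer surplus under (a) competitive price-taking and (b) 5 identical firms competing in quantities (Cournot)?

Competition: PS = 0; Cournot: PS = 625

Inverting demand: P = 261 − 5Q.
Perfect competition: P = MC = 111, so 261 − 5Q = 111 and Q = 30.
PS = (111 − 111)·30 = 0.
With 5 symmetric Cournot firms, each firm's FOC gives 261 − 30q = 111, so q = 5, Q = 5·5 = 25, and P = 136.
PS = (136 − 111)·25 = 625.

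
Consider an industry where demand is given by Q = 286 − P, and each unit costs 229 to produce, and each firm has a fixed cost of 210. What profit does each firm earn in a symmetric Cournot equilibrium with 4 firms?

Inverting demand: P = 286 − Q.
In a 4-firm Cournot equilibrium, symmetry and the first-order condition give q = (286 − 229)/(5) = 11.4. So Q = 45.6 and P = 240.4.
Each firm's profit = (240.4 − 229)·11.4 − 210 = −80.04.

π_i = −80.04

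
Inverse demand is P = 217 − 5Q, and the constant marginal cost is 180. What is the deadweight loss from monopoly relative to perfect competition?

Under competition P = MC = 180, so Q = (217 − 180)/5 = 7.4.
A monopolist chooses Q where MR = MC. MR = 217 − 10Q; setting this equal to 180 gives Q = 3.7 and P = 198.5.
DWL is the triangle between Q = 3.7 and Q = 7.4: ½·(7.4 − 3.7)·(198.5 − 180) = 34.225.

DWL = 34.225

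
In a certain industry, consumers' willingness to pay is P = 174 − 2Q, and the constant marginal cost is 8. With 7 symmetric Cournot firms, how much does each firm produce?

q_i = 10.375

Cournot with 7 identical firms: the symmetric best-response condition is 174 − 16q = 8. Each firm produces q = 10.375, total output Q = 72.625, price P = 28.75.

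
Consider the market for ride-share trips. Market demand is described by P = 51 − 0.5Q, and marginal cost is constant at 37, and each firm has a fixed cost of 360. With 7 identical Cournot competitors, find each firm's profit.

In a 7-firm Cournot equilibrium, symmetry and the first-order condition give q = (51 − 37)/(4) = 3.5. So Q = 24.5 and P = 38.75.
Each firm's profit = (38.75 − 37)·3.5 − 360 = −353.875.

π_i = −353.875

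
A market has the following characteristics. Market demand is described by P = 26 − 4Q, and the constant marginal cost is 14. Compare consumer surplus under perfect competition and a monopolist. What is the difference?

Competitive firms price at marginal cost: P = 14, giving Q = 3.
CS = ½·(26 − 14)·3 = 18.
Monopoly sets MR = MC: 26 − 8Q = 14 ⇒ Q = 1.5, P = 26 − 4·1.5 = 20.
CS = ½·(26 − 20)·1.5 = 4.5.
Change in consumer surplus: 4.5 − 18 = −13.5.

CS falls by 13.5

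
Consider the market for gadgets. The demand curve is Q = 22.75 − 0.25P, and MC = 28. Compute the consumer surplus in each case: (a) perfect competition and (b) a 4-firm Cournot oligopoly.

Competition: CS = 496.125; Cournot: CS = 317.52

Inverting demand: P = 91 − 4Q.
Competitive firms price at marginal cost: P = 28, giving Q = 15.75.
CS = ½·(91 − 28)·15.75 = 496.125.
Cournot with 4 identical firms: the symmetric best-response condition is 91 − 20q = 28. Each firm produces q = 3.15, total output Q = 12.6, price P = 40.6.
CS = ½·(91 − 40.6)·12.6 = 317.52.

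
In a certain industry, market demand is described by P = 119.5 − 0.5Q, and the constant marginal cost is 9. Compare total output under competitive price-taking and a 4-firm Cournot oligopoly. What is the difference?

Under competition P = MC = 9, so Q = (119.5 − 9)/0.5 = 221.
With 4 symmetric Cournot firms, each firm's FOC gives 119.5 − 2.5q = 9, so q = 44.2, Q = 4·44.2 = 176.8, and P = 31.1.
Change in total output: 176.8 − 221 = −44.2.

Total output falls by 44.2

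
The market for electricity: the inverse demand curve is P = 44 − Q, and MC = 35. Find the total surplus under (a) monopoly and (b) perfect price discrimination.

A monopolist chooses Q where MR = MC. MR = 44 − 2Q; setting this equal to 35 gives Q = 4.5 and P = 39.5.
CS = ½·(44 − 39.5)·4.5 = 10.125; PS = (39.5 − 35)·4.5 = 20.25; TS = 30.375.
With perfect price discrimination, output is the efficient level Q = 9 (where demand meets MC), but every buyer pays their willingness to pay: CS = 0 and PS = total surplus.
TS = 40.5 (equal to competitive TS).

Monopoly: TS = 30.375; Perfect PD: TS = 40.5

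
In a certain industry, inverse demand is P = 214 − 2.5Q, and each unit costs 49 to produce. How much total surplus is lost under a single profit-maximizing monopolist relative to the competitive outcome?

DWL = 1361.25

Perfect competition: P = MC = 49, so 214 − 2.5Q = 49 and Q = 66.
The monopolist equates marginal revenue to marginal cost: 214 − 5Q = 49, so Q = 33. From demand, P = 131.5.
DWL is the triangle between Q = 33 and Q = 66: ½·(66 − 33)·(131.5 − 49) = 1361.25.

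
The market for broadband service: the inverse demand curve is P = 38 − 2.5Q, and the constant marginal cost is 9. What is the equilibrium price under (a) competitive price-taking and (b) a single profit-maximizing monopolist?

Perfect competition: P = MC = 9, so 38 − 2.5Q = 9 and Q = 11.6.
The monopolist equates marginal revenue to marginal cost: 38 − 5Q = 9, so Q = 5.8. From demand, P = 23.5.

Competition: P = 9; Monopoly: P = 23.5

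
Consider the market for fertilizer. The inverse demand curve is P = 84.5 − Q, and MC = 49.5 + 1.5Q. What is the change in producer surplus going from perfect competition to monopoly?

Under competition P = MC: 84.5 − Q = 49.5 + 1.5Q ⇒ Q = 14, P = 70.5.
PS = P·Q − VC(Q) = 70.5·14 − (49.5·14 + ½·1.5·14²) = 147.
A monopolist chooses Q where MR = MC. MR = 84.5 − 2Q; setting this equal to 49.5 + 1.5Q gives Q = 10 and P = 74.5.
PS = P·Q − VC(Q) = 74.5·10 − (49.5·10 + ½·1.5·10²) = 175.
Change in producer surplus: 175 − 147 = 28.

PS rises by 28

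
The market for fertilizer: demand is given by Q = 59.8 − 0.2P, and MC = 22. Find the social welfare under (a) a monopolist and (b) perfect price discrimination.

Monopoly: TS = 5754.675; Perfect PD: TS = 7672.9

Inverting demand: P = 299 − 5Q.
The monopolist equates marginal revenue to marginal cost: 299 − 10Q = 22, so Q = 27.7. From demand, P = 160.5.
CS = ½·(299 − 160.5)·27.7 = 1918.225; PS = (160.5 − 22)·27.7 = 3836.45; TS = 5754.675.
A perfectly discriminating monopolist sells every unit with P(Q) ≥ MC(Q), so output equals the competitive quantity Q = 55.4. Each buyer pays their reservation price, so CS = 0 and the firm captures all surplus.
TS = 7672.9 (equal to competitive TS).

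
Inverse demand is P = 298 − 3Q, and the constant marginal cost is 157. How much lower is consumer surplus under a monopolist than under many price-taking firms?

Consumer surplus falls by 2485.125

Competitive firms price at marginal cost: P = 157, giving Q = 47.
CS = ½·(298 − 157)·47 = 3313.5.
Monopoly sets MR = MC: 298 − 6Q = 157 ⇒ Q = 23.5, P = 298 − 3·23.5 = 227.5.
CS = ½·(298 − 227.5)·23.5 = 828.375.
Change in consumer surplus: 828.375 − 3313.5 = −2485.125.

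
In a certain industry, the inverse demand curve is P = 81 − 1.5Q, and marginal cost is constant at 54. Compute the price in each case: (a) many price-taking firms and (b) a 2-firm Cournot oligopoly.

Competition: P = 54; Cournot: P = 63

Competitive firms price at marginal cost: P = 54, giving Q = 18.
In a 2-firm Cournot equilibrium, symmetry and the first-order condition give q = (81 − 54)/(4.5) = 6. So Q = 12 and P = 63.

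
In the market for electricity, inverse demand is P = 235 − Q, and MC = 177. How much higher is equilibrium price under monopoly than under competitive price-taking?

P rises by 29

Under competition P = MC = 177, so Q = (235 − 177)/1 = 58.
The monopolist equates marginal revenue to marginal cost: 235 − 2Q = 177, so Q = 29. From demand, P = 206.
Change in equilibrium price: 206 − 177 = 29.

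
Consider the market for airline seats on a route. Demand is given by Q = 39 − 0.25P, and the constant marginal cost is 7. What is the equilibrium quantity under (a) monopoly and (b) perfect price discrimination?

Inverting demand: P = 156 − 4Q.
The monopolist equates marginal revenue to marginal cost: 156 − 8Q = 7, so Q = 18.625. From demand, P = 81.5.
A perfectly discriminating monopolist sells every unit with P(Q) ≥ MC(Q), so output equals the competitive quantity Q = 37.25. Each buyer pays their reservation price, so CS = 0 and the firm captures all surplus.

Monopoly: Q = 18.625; Perfect PD: Q = 37.25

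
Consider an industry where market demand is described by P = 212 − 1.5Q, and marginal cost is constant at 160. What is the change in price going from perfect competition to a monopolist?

P rises by 26

Perfect competition: P = MC = 160, so 212 − 1.5Q = 160 and Q = 104/3.
The monopolist equates marginal revenue to marginal cost: 212 − 3Q = 160, so Q = 52/3. From demand, P = 186.
Change in price: 186 − 160 = 26.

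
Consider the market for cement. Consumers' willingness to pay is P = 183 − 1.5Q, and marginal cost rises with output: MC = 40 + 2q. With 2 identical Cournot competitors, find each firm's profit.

In a 2-firm Cournot equilibrium, symmetry and the first-order condition give q = (183 − 40)/(6.5) = 22. So Q = 44 and P = 117.
Each firm's profit = 117·22 − (40·22 + ½·2·22²) = 1210.

π_i = 1210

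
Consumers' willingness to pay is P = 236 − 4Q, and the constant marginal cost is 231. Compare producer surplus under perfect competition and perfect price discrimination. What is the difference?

Under competition P = MC = 231, so Q = (236 − 231)/4 = 1.25.
PS = (231 − 231)·1.25 = 0.
With perfect price discrimination, output is the efficient level Q = 1.25 (where demand meets MC), but every buyer pays their willingness to pay: CS = 0 and PS = total surplus.
PS = ½·(236 − 231)·1.25 = 3.125.
Change in producer surplus: 3.125 − 0 = 3.125.

PS rises by 3.125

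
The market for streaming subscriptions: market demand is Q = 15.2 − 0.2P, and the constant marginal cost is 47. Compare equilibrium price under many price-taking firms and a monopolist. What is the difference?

Inverting demand: P = 76 − 5Q.
Perfect competition: P = MC = 47, so 76 − 5Q = 47 and Q = 5.8.
A monopolist chooses Q where MR = MC. MR = 76 − 10Q; setting this equal to 47 gives Q = 2.9 and P = 61.5.
Change in equilibrium price: 61.5 − 47 = 14.5.

Equilibrium price rises by 14.5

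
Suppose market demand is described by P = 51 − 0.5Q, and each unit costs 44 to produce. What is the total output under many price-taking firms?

Competitive firms price at marginal cost: P = 44, giving Q = 14.

Q = 14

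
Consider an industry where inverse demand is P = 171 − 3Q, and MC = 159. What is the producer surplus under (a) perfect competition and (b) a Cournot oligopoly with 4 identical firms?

Competitive firms price at marginal cost: P = 159, giving Q = 4.
PS = (159 − 159)·4 = 0.
Cournot with 4 identical firms: the symmetric best-response condition is 171 − 15q = 159. Each firm produces q = 0.8, total output Q = 3.2, price P = 161.4.
PS = (161.4 − 159)·3.2 = 7.68.

Competition: PS = 0; Cournot: PS = 7.68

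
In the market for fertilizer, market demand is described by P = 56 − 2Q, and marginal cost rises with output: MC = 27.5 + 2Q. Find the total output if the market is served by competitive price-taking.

Under competition P = MC: 56 − 2Q = 27.5 + 2Q ⇒ Q = 7.125, P = 41.75.

Q = 7.125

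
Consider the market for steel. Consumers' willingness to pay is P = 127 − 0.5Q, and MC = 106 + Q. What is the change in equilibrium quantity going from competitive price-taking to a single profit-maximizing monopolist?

Competitive equilibrium sets price equal to marginal cost: 127 − 0.5Q = 106 + Q, so Q = 14 and P = 120.
A monopolist chooses Q where MR = MC. MR = 127 − Q; setting this equal to 106 + Q gives Q = 10.5 and P = 121.75.
Change in equilibrium quantity: 10.5 − 14 = −3.5.

Equilibrium quantity falls by 3.5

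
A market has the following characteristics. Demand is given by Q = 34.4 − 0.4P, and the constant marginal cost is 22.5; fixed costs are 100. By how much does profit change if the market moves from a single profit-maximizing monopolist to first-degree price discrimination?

Inverting demand: P = 86 − 2.5Q.
The monopolist equates marginal revenue to marginal cost: 86 − 5Q = 22.5, so Q = 12.7. From demand, P = 54.25.
Profit = (54.25 − 22.5)·12.7 − 100 = 303.225.
With perfect price discrimination, output is the efficient level Q = 25.4 (where demand meets MC), but every buyer pays their willingness to pay: CS = 0 and PS = total surplus.
PS equals the full surplus area, 806.45. Profit = 806.45 − 100 = 706.45.
Change in profit: 706.45 − 303.225 = 403.225.

Profit rises by 403.225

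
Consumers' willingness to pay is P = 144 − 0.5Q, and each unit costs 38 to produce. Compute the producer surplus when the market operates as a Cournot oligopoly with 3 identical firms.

PS = 4213.5

With 3 symmetric Cournot firms, each firm's FOC gives 144 − 2q = 38, so q = 53, Q = 3·53 = 159, and P = 64.5.
PS = (64.5 − 38)·159 = 4213.5.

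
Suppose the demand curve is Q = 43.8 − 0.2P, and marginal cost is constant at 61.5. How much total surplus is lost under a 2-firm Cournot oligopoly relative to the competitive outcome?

DWL = 275.625

Inverting demand: P = 219 − 5Q.
Perfect competition: P = MC = 61.5, so 219 − 5Q = 61.5 and Q = 31.5.
With 2 symmetric Cournot firms, each firm's FOC gives 219 − 15q = 61.5, so q = 10.5, Q = 2·10.5 = 21, and P = 114.
DWL is the triangle between Q = 21 and Q = 31.5: ½·(31.5 − 21)·(114 − 61.5) = 275.625.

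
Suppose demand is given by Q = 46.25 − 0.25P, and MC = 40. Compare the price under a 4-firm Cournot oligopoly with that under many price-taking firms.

Inverting demand: P = 185 − 4Q.
Cournot with 4 identical firms: the symmetric best-response condition is 185 − 20q = 40. Each firm produces q = 7.25, total output Q = 29, price P = 69.
Competitive firms price at marginal cost: P = 40, giving Q = 36.25.

Cournot: P = 69; Competition: P = 40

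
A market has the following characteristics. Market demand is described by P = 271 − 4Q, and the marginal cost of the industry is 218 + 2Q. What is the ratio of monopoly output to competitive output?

A monopolist chooses Q where MR = MC. MR = 271 − 8Q; setting this equal to 218 + 2Q gives Q = 5.3 and P = 249.8.
Competitive equilibrium sets price equal to marginal cost: 271 − 4Q = 218 + 2Q, so Q = 53/6 and P = 707/3.
Ratio Q_m/Q_c = 5.3/(53/6) = 0.6.

Q_m/Q_c = 0.6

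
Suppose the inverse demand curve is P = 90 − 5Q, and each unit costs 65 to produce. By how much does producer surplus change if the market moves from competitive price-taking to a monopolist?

PS rises by 31.25

Under competition P = MC = 65, so Q = (90 − 65)/5 = 5.
PS = (65 − 65)·5 = 0.
Monopoly sets MR = MC: 90 − 10Q = 65 ⇒ Q = 2.5, P = 90 − 5·2.5 = 77.5.
PS = (77.5 − 65)·2.5 = 31.25.
Change in producer surplus: 31.25 − 0 = 31.25.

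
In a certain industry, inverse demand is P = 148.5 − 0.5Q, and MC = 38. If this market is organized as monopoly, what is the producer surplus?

PS = 6105.125

The monopolist equates marginal revenue to marginal cost: 148.5 − Q = 38, so Q = 110.5. From demand, P = 93.25.
PS = (93.25 − 38)·110.5 = 6105.125.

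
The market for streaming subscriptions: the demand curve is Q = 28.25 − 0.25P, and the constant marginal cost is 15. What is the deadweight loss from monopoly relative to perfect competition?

DWL = 300.125

Inverting demand: P = 113 − 4Q.
Under competition P = MC = 15, so Q = (113 − 15)/4 = 24.5.
A monopolist chooses Q where MR = MC. MR = 113 − 8Q; setting this equal to 15 gives Q = 12.25 and P = 64.
DWL is the triangle between Q = 12.25 and Q = 24.5: ½·(24.5 − 12.25)·(64 − 15) = 300.125.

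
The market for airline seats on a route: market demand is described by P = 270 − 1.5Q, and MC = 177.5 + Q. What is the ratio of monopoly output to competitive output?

Q_m/Q_c = 0.625

Monopoly sets MR = MC: 270 − 3Q = 177.5 + Q ⇒ Q = 23.125, P = 270 − 1.5·23.125 = 3765/16.
Under competition P = MC: 270 − 1.5Q = 177.5 + Q ⇒ Q = 37, P = 214.5.
Ratio Q_m/Q_c = 23.125/37 = 0.625.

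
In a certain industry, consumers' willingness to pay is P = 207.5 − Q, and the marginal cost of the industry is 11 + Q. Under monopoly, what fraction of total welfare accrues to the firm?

PS/TS = 0.75

A monopolist chooses Q where MR = MC. MR = 207.5 − 2Q; setting this equal to 11 + Q gives Q = 65.5 and P = 142.
CS = ½·(207.5 − 142)·65.5 = 2145.125.
PS = P·Q − VC(Q) = 142·65.5 − (11·65.5 + ½·1·65.5²) = 6435.375.
Share captured = PS/TS = 6435.375/8580.5 = 0.75.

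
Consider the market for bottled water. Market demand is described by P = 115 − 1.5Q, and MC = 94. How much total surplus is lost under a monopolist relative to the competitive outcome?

DWL = 36.75

Competitive firms price at marginal cost: P = 94, giving Q = 14.
A monopolist chooses Q where MR = MC. MR = 115 − 3Q; setting this equal to 94 gives Q = 7 and P = 104.5.
DWL is the triangle between Q = 7 and Q = 14: ½·(14 − 7)·(104.5 − 94) = 36.75.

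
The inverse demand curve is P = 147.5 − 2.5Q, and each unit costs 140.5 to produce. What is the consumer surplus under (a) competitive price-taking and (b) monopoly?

Competition: CS = 9.8; Monopoly: CS = 2.45

Competitive firms price at marginal cost: P = 140.5, giving Q = 2.8.
CS = ½·(147.5 − 140.5)·2.8 = 9.8.
A monopolist chooses Q where MR = MC. MR = 147.5 − 5Q; setting this equal to 140.5 gives Q = 1.4 and P = 144.
CS = ½·(147.5 − 144)·1.4 = 2.45.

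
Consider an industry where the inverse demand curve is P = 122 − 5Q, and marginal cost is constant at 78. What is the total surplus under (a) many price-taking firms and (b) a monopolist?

Competitive firms price at marginal cost: P = 78, giving Q = 8.8.
CS = ½·(122 − 78)·8.8 = 193.6; PS = (78 − 78)·8.8 = 0; TS = 193.6.
The monopolist equates marginal revenue to marginal cost: 122 − 10Q = 78, so Q = 4.4. From demand, P = 100.
CS = ½·(122 − 100)·4.4 = 48.4; PS = (100 − 78)·4.4 = 96.8; TS = 145.2.

Competition: TS = 193.6; Monopoly: TS = 145.2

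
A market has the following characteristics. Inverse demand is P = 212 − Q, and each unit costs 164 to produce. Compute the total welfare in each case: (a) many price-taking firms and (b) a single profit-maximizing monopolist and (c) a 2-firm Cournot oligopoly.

Competition: TS = 1152; Monopoly: TS = 864; Cournot: TS = 1024

Competitive firms price at marginal cost: P = 164, giving Q = 48.
CS = ½·(212 − 164)·48 = 1152; PS = (164 − 164)·48 = 0; TS = 1152.
A monopolist chooses Q where MR = MC. MR = 212 − 2Q; setting this equal to 164 gives Q = 24 and P = 188.
CS = ½·(212 − 188)·24 = 288; PS = (188 − 164)·24 = 576; TS = 864.
With 2 symmetric Cournot firms, each firm's FOC gives 212 − 3q = 164, so q = 16, Q = 2·16 = 32, and P = 180.
CS = ½·(212 − 180)·32 = 512; PS = (180 − 164)·32 = 512; TS = 1024.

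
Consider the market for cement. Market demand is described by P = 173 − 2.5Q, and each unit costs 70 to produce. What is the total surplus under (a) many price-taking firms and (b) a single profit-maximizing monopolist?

Under competition P = MC = 70, so Q = (173 − 70)/2.5 = 41.2.
CS = ½·(173 − 70)·41.2 = 2121.8; PS = (70 − 70)·41.2 = 0; TS = 2121.8.
A monopolist chooses Q where MR = MC. MR = 173 − 5Q; setting this equal to 70 gives Q = 20.6 and P = 121.5.
CS = ½·(173 − 121.5)·20.6 = 530.45; PS = (121.5 − 70)·20.6 = 1060.9; TS = 1591.35.

Competition: TS = 2121.8; Monopoly: TS = 1591.35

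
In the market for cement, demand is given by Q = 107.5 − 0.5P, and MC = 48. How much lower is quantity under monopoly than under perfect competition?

Quantity falls by 41.75

Inverting demand: P = 215 − 2Q.
Perfect competition: P = MC = 48, so 215 − 2Q = 48 and Q = 83.5.
A monopolist chooses Q where MR = MC. MR = 215 − 4Q; setting this equal to 48 gives Q = 41.75 and P = 131.5.
Change in quantity: 41.75 − 83.5 = −41.75.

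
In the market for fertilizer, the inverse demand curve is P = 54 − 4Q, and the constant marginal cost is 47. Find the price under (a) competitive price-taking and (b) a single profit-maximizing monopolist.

Competitive firms price at marginal cost: P = 47, giving Q = 1.75.
The monopolist equates marginal revenue to marginal cost: 54 − 8Q = 47, so Q = 0.875. From demand, P = 50.5.

Competition: P = 47; Monopoly: P = 50.5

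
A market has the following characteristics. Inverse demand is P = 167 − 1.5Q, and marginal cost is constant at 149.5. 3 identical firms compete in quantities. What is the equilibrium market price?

P = 153.875

With 3 symmetric Cournot firms, each firm's FOC gives 167 − 6q = 149.5, so q = 35/12, Q = 3·35/12 = 8.75, and P = 153.875.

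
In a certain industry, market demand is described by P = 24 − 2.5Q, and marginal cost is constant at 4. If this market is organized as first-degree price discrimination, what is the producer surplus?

Under first-degree price discrimination the firm charges each unit its demand price and produces up to where P = MC, i.e. Q = 8. Consumer surplus is zero; producer surplus equals total surplus.
PS = ½·(24 − 4)·8 = 80.

PS = 80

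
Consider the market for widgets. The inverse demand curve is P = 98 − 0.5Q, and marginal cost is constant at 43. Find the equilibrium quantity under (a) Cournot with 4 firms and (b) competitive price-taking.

Cournot: Q = 88; Competition: Q = 110

With 4 symmetric Cournot firms, each firm's FOC gives 98 − 2.5q = 43, so q = 22, Q = 4·22 = 88, and P = 54.
Competitive firms price at marginal cost: P = 43, giving Q = 110.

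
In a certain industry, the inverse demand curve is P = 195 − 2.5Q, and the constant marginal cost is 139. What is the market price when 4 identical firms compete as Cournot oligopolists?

P = 150.2

With 4 symmetric Cournot firms, each firm's FOC gives 195 − 12.5q = 139, so q = 4.48, Q = 4·4.48 = 17.92, and P = 150.2.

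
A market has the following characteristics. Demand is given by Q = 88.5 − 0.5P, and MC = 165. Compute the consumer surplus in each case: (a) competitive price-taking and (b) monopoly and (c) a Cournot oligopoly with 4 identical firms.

Inverting demand: P = 177 − 2Q.
Competitive firms price at marginal cost: P = 165, giving Q = 6.
CS = ½·(177 − 165)·6 = 36.
A monopolist chooses Q where MR = MC. MR = 177 − 4Q; setting this equal to 165 gives Q = 3 and P = 171.
CS = ½·(177 − 171)·3 = 9.
Cournot with 4 identical firms: the symmetric best-response condition is 177 − 10q = 165. Each firm produces q = 1.2, total output Q = 4.8, price P = 167.4.
CS = ½·(177 − 167.4)·4.8 = 23.04.

Competition: CS = 36; Monopoly: CS = 9; Cournot: CS = 23.04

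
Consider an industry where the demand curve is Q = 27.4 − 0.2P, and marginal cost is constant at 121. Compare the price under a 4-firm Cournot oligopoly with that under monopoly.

Inverting demand: P = 137 − 5Q.
Cournot with 4 identical firms: the symmetric best-response condition is 137 − 25q = 121. Each firm produces q = 0.64, total output Q = 2.56, price P = 124.2.
A monopolist chooses Q where MR = MC. MR = 137 − 10Q; setting this equal to 121 gives Q = 1.6 and P = 129.

Cournot: P = 124.2; Monopoly: P = 129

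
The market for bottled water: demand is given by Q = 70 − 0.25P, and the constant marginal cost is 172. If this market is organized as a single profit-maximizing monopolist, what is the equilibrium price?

Inverting demand: P = 280 − 4Q.
The monopolist equates marginal revenue to marginal cost: 280 − 8Q = 172, so Q = 13.5. From demand, P = 226.

P = 226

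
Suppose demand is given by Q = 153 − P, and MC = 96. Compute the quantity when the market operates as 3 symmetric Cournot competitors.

Q = 42.75

Inverting demand: P = 153 − Q.
In a 3-firm Cournot equilibrium, symmetry and the first-order condition give q = (153 − 96)/(4) = 14.25. So Q = 42.75 and P = 110.25.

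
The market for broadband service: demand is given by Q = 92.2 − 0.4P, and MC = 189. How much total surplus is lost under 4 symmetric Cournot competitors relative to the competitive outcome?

Inverting demand: P = 230.5 − 2.5Q.
Perfect competition: P = MC = 189, so 230.5 − 2.5Q = 189 and Q = 16.6.
In a 4-firm Cournot equilibrium, symmetry and the first-order condition give q = (230.5 − 189)/(12.5) = 3.32. So Q = 13.28 and P = 197.3.
DWL is the triangle between Q = 13.28 and Q = 16.6: ½·(16.6 − 13.28)·(197.3 − 189) = 13.778.

DWL = 13.778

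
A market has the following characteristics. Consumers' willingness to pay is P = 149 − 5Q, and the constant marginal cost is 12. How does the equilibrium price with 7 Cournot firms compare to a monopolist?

Cournot: P = 29.125; Monopoly: P = 80.5

In a 7-firm Cournot equilibrium, symmetry and the first-order condition give q = (149 − 12)/(40) = 3.425. So Q = 23.975 and P = 29.125.
The monopolist equates marginal revenue to marginal cost: 149 − 10Q = 12, so Q = 13.7. From demand, P = 80.5.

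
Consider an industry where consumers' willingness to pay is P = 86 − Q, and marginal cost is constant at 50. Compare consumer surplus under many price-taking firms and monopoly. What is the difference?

Perfect competition: P = MC = 50, so 86 − Q = 50 and Q = 36.
CS = ½·(86 − 50)·36 = 648.
A monopolist chooses Q where MR = MC. MR = 86 − 2Q; setting this equal to 50 gives Q = 18 and P = 68.
CS = ½·(86 − 68)·18 = 162.
Change in consumer surplus: 162 − 648 = −486.

Consumer surplus falls by 486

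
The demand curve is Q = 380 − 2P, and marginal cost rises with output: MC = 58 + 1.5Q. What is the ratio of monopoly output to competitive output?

Inverting demand: P = 190 − 0.5Q.
Monopoly sets MR = MC: 190 − Q = 58 + 1.5Q ⇒ Q = 52.8, P = 190 − 0.5·52.8 = 163.6.
Under competition P = MC: 190 − 0.5Q = 58 + 1.5Q ⇒ Q = 66, P = 157.
Ratio Q_m/Q_c = 52.8/66 = 0.8.

Q_m/Q_c = 0.8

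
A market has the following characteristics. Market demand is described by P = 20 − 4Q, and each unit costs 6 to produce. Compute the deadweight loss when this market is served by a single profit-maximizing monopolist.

DWL = 6.125

Competitive firms price at marginal cost: P = 6, giving Q = 3.5.
A monopolist chooses Q where MR = MC. MR = 20 − 8Q; setting this equal to 6 gives Q = 1.75 and P = 13.
DWL is the triangle between Q = 1.75 and Q = 3.5: ½·(3.5 − 1.75)·(13 − 6) = 6.125.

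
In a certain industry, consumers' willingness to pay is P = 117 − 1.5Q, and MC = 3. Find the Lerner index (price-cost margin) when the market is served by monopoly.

Monopoly sets MR = MC: 117 − 3Q = 3 ⇒ Q = 38, P = 117 − 1.5·38 = 60.
Lerner index = (P − MC)/P = (60 − 3)/60 = 0.95.

Lerner index = 0.95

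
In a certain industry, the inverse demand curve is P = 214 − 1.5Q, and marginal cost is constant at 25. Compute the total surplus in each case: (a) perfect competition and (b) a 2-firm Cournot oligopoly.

Competition: TS = 11907; Cournot: TS = 10584

Competitive firms price at marginal cost: P = 25, giving Q = 126.
CS = ½·(214 − 25)·126 = 11907; PS = (25 − 25)·126 = 0; TS = 11907.
In a 2-firm Cournot equilibrium, symmetry and the first-order condition give q = (214 − 25)/(4.5) = 42. So Q = 84 and P = 88.
CS = ½·(214 − 88)·84 = 5292; PS = (88 − 25)·84 = 5292; TS = 10584.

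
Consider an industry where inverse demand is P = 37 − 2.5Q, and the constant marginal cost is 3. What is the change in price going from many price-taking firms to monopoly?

Price rises by 17

Competitive firms price at marginal cost: P = 3, giving Q = 13.6.
A monopolist chooses Q where MR = MC. MR = 37 − 5Q; setting this equal to 3 gives Q = 6.8 and P = 20.
Change in price: 20 − 3 = 17.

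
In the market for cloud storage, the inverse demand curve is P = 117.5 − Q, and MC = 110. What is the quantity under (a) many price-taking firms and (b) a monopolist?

Competition: Q = 7.5; Monopoly: Q = 3.75

Perfect competition: P = MC = 110, so 117.5 − Q = 110 and Q = 7.5.
A monopolist chooses Q where MR = MC. MR = 117.5 − 2Q; setting this equal to 110 gives Q = 3.75 and P = 113.75.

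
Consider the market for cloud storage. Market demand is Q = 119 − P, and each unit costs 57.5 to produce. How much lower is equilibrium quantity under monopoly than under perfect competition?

Inverting demand: P = 119 − Q.
Under competition P = MC = 57.5, so Q = (119 − 57.5)/1 = 61.5.
Monopoly sets MR = MC: 119 − 2Q = 57.5 ⇒ Q = 30.75, P = 119 − 30.75 = 88.25.
Change in equilibrium quantity: 30.75 − 61.5 = −30.75.

Equilibrium quantity falls by 30.75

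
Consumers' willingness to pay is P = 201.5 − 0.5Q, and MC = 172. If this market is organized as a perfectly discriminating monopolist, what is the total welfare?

With perfect price discrimination, output is the efficient level Q = 59 (where demand meets MC), but every buyer pays their willingness to pay: CS = 0 and PS = total surplus.
TS = 870.25 (equal to competitive TS).

TS = 870.25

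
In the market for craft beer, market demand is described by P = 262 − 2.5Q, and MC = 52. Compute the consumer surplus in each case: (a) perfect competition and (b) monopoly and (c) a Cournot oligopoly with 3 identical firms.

Competitive firms price at marginal cost: P = 52, giving Q = 84.
CS = ½·(262 − 52)·84 = 8820.
Monopoly sets MR = MC: 262 − 5Q = 52 ⇒ Q = 42, P = 262 − 2.5·42 = 157.
CS = ½·(262 − 157)·42 = 2205.
With 3 symmetric Cournot firms, each firm's FOC gives 262 − 10q = 52, so q = 21, Q = 3·21 = 63, and P = 104.5.
CS = ½·(262 − 104.5)·63 = 4961.25.

Competition: CS = 8820; Monopoly: CS = 2205; Cournot: CS = 4961.25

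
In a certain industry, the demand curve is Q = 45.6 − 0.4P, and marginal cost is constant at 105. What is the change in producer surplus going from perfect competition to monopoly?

Producer surplus rises by 8.1

Inverting demand: P = 114 − 2.5Q.
Perfect competition: P = MC = 105, so 114 − 2.5Q = 105 and Q = 3.6.
PS = (105 − 105)·3.6 = 0.
The monopolist equates marginal revenue to marginal cost: 114 − 5Q = 105, so Q = 1.8. From demand, P = 109.5.
PS = (109.5 − 105)·1.8 = 8.1.
Change in producer surplus: 8.1 − 0 = 8.1.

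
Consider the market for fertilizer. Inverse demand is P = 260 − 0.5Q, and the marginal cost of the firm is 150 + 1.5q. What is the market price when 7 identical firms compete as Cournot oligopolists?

P = 190

With 7 symmetric Cournot firms, each firm's FOC gives 260 − 4q = 150 + 1.5q, so q = 20, Q = 7·20 = 140, and P = 190.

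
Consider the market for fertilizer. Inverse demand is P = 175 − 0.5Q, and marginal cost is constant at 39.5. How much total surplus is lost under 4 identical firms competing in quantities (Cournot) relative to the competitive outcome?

Competitive firms price at marginal cost: P = 39.5, giving Q = 271.
In a 4-firm Cournot equilibrium, symmetry and the first-order condition give q = (175 − 39.5)/(2.5) = 54.2. So Q = 216.8 and P = 66.6.
DWL is the triangle between Q = 216.8 and Q = 271: ½·(271 − 216.8)·(66.6 − 39.5) = 734.41.

DWL = 734.41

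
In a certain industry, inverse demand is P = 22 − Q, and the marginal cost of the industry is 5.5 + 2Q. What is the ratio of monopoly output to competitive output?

A monopolist chooses Q where MR = MC. MR = 22 − 2Q; setting this equal to 5.5 + 2Q gives Q = 4.125 and P = 17.875.
Under competition P = MC: 22 − Q = 5.5 + 2Q ⇒ Q = 5.5, P = 16.5.
Ratio Q_m/Q_c = 4.125/5.5 = 0.75.

Q_m/Q_c = 0.75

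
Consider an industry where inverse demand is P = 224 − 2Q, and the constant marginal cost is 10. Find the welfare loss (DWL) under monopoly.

DWL = 2862.25

Perfect competition: P = MC = 10, so 224 − 2Q = 10 and Q = 107.
A monopolist chooses Q where MR = MC. MR = 224 − 4Q; setting this equal to 10 gives Q = 53.5 and P = 117.
DWL is the triangle between Q = 53.5 and Q = 107: ½·(107 − 53.5)·(117 − 10) = 2862.25.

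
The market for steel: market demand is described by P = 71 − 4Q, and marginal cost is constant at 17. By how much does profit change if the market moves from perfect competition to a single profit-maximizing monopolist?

π rises by 182.25

Perfect competition: P = MC = 17, so 71 − 4Q = 17 and Q = 13.5.
Profit = (17 − 17)·13.5 = 0.
The monopolist equates marginal revenue to marginal cost: 71 − 8Q = 17, so Q = 6.75. From demand, P = 44.
Profit = (44 − 17)·6.75 = 182.25.
Change in profit: 182.25 − 0 = 182.25.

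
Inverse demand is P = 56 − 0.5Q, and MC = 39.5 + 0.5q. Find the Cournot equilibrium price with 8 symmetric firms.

Cournot with 8 identical firms: the symmetric best-response condition is 56 − 4.5q = 39.5 + 0.5q. Each firm produces q = 3.3, total output Q = 26.4, price P = 42.8.

P = 42.8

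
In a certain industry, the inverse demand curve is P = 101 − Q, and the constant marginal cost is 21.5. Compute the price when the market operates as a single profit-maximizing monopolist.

The monopolist equates marginal revenue to marginal cost: 101 − 2Q = 21.5, so Q = 39.75. From demand, P = 61.25.

P = 61.25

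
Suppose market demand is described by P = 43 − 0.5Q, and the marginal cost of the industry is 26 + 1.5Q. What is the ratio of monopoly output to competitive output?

Q_m/Q_c = 0.8

Monopoly sets MR = MC: 43 − Q = 26 + 1.5Q ⇒ Q = 6.8, P = 43 − 0.5·6.8 = 39.6.
Competitive equilibrium sets price equal to marginal cost: 43 − 0.5Q = 26 + 1.5Q, so Q = 8.5 and P = 38.75.
Ratio Q_m/Q_c = 6.8/8.5 = 0.8.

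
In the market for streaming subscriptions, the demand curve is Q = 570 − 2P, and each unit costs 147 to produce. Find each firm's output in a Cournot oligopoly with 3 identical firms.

q_i = 69

Inverting demand: P = 285 − 0.5Q.
With 3 symmetric Cournot firms, each firm's FOC gives 285 − 2q = 147, so q = 69, Q = 3·69 = 207, and P = 181.5.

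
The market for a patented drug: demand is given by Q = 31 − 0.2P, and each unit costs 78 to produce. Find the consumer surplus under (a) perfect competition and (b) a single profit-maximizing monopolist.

Competition: CS = 592.9; Monopoly: CS = 148.225

Inverting demand: P = 155 − 5Q.
Competitive firms price at marginal cost: P = 78, giving Q = 15.4.
CS = ½·(155 − 78)·15.4 = 592.9.
The monopolist equates marginal revenue to marginal cost: 155 − 10Q = 78, so Q = 7.7. From demand, P = 116.5.
CS = ½·(155 − 116.5)·7.7 = 148.225.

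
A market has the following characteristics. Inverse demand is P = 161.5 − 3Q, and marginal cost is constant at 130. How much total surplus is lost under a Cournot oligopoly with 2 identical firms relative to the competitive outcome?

DWL = 18.375

Under competition P = MC = 130, so Q = (161.5 − 130)/3 = 10.5.
With 2 symmetric Cournot firms, each firm's FOC gives 161.5 − 9q = 130, so q = 3.5, Q = 2·3.5 = 7, and P = 140.5.
DWL is the triangle between Q = 7 and Q = 10.5: ½·(10.5 − 7)·(140.5 − 130) = 18.375.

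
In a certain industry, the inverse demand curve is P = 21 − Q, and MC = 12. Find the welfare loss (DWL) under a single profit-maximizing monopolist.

Perfect competition: P = MC = 12, so 21 − Q = 12 and Q = 9.
A monopolist chooses Q where MR = MC. MR = 21 − 2Q; setting this equal to 12 gives Q = 4.5 and P = 16.5.
DWL is the triangle between Q = 4.5 and Q = 9: ½·(9 − 4.5)·(16.5 − 12) = 10.125.

DWL = 10.125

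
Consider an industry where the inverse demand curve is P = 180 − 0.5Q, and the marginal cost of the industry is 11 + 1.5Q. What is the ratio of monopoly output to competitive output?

The monopolist equates marginal revenue to marginal cost: 180 − Q = 11 + 1.5Q, so Q = 67.6. From demand, P = 146.2.
Under competition P = MC: 180 − 0.5Q = 11 + 1.5Q ⇒ Q = 84.5, P = 137.75.
Ratio Q_m/Q_c = 67.6/84.5 = 0.8.

Q_m/Q_c = 0.8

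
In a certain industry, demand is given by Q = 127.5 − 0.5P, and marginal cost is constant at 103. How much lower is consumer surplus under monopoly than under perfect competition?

Inverting demand: P = 255 − 2Q.
Perfect competition: P = MC = 103, so 255 − 2Q = 103 and Q = 76.
CS = ½·(255 − 103)·76 = 5776.
Monopoly sets MR = MC: 255 − 4Q = 103 ⇒ Q = 38, P = 255 − 2·38 = 179.
CS = ½·(255 − 179)·38 = 1444.
Change in consumer surplus: 1444 − 5776 = −4332.

CS falls by 4332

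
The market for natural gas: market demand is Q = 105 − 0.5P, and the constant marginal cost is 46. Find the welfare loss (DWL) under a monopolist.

Inverting demand: P = 210 − 2Q.
Under competition P = MC = 46, so Q = (210 − 46)/2 = 82.
A monopolist chooses Q where MR = MC. MR = 210 − 4Q; setting this equal to 46 gives Q = 41 and P = 128.
DWL is the triangle between Q = 41 and Q = 82: ½·(82 − 41)·(128 − 46) = 1681.

DWL = 1681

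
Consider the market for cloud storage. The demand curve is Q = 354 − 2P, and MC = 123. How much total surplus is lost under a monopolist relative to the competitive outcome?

Inverting demand: P = 177 − 0.5Q.
Under competition P = MC = 123, so Q = (177 − 123)/0.5 = 108.
The monopolist equates marginal revenue to marginal cost: 177 − Q = 123, so Q = 54. From demand, P = 150.
DWL is the triangle between Q = 54 and Q = 108: ½·(108 − 54)·(150 − 123) = 729.

DWL = 729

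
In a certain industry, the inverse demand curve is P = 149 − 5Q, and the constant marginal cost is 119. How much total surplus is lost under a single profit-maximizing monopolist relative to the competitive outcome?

DWL = 22.5

Competitive firms price at marginal cost: P = 119, giving Q = 6.
The monopolist equates marginal revenue to marginal cost: 149 − 10Q = 119, so Q = 3. From demand, P = 134.
DWL is the triangle between Q = 3 and Q = 6: ½·(6 − 3)·(134 − 119) = 22.5.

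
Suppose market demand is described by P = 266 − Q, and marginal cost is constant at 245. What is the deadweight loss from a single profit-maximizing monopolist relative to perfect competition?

Perfect competition: P = MC = 245, so 266 − Q = 245 and Q = 21.
Monopoly sets MR = MC: 266 − 2Q = 245 ⇒ Q = 10.5, P = 266 − 10.5 = 255.5.
DWL is the triangle between Q = 10.5 and Q = 21: ½·(21 − 10.5)·(255.5 − 245) = 55.125.

DWL = 55.125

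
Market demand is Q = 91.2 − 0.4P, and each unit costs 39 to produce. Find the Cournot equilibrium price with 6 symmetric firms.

Inverting demand: P = 228 − 2.5Q.
In a 6-firm Cournot equilibrium, symmetry and the first-order condition give q = (228 − 39)/(17.5) = 10.8. So Q = 64.8 and P = 66.

P = 66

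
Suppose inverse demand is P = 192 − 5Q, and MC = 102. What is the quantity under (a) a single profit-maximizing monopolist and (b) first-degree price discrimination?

Monopoly: Q = 9; Perfect PD: Q = 18

Monopoly sets MR = MC: 192 − 10Q = 102 ⇒ Q = 9, P = 192 − 5·9 = 147.
With perfect price discrimination, output is the efficient level Q = 18 (where demand meets MC), but every buyer pays their willingness to pay: CS = 0 and PS = total surplus.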